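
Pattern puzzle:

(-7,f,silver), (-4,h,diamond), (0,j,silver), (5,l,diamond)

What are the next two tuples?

(11,n,silver), (18,p,diamond)

First entry — differences are 3, 4, 5, … (increasing by 1 each time): -7, -4, 0, 5 → 11 → 18.
Letter: letters move forward 2 places in the alphabet, so f, h, j, l → n → p.
For the rank, alternates silver ↔ diamond: silver, diamond, silver, diamond → silver → diamond.
So the next two tuples are (11,n,silver) and (18,p,diamond).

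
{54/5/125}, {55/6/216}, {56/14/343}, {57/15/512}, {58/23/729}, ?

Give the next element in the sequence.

{59/24/1000}

First slot: 54, 55, 56, 57, 58 → 59 (+1 each step).
Second slot goes 5, 6, 14, 15, 23 → 24 (alternating steps +1, +8, +1, +8, …).
Third slot: perfect cubes: 5³, 6³, 7³, …; 125, 216, 343, 512, 729 → 1000.
Combining the parts gives {59/24/1000}.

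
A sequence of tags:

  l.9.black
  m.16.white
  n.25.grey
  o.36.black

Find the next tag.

p.49.white

Letter: letters move forward 1 place in the alphabet, so l, m, n, o → p.
Second component: 9, 16, 25, 36 → 49 (perfect squares: 3², 4², 5², …).
Shade: black, white, grey, black → white (repeats black → white → grey).
Combining the parts gives p.49.white.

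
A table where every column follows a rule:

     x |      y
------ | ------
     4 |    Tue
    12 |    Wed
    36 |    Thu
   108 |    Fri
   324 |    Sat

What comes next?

972  Sun

Column x: 4, 12, 36, 108, 324 → 972 (×3 each step).
Column y goes Tue, Wed, Thu, Fri, Sat → Sun (runs through the weekdays Mon→Sun).
Combining the parts gives 972  Sun.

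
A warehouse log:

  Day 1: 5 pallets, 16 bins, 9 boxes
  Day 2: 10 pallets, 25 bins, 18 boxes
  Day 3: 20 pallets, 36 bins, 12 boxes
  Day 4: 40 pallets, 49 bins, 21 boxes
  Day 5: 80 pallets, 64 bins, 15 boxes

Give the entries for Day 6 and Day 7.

160 pallets, 81 bins, 24 boxes; 320 pallets, 100 bins, 18 boxes

Pallets: ×2 each step; 5, 10, 20, 40, 80 → 160 → 320.
Bins goes 16, 25, 36, 49, 64 → 81 → 100 (perfect squares: 4², 5², 6², …).
Boxes goes 9, 18, 12, 21, 15 → 24 → 18 (alternating steps +9, −6, +9, −6, …).
So the next two lines are 160 pallets, 81 bins, 24 boxes and 320 pallets, 100 bins, 18 boxes.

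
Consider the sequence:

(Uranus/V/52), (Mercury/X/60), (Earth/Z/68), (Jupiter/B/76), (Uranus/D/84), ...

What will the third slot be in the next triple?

Third slot goes 52, 60, 68, 76, 84 → 92 (+8 each step).

92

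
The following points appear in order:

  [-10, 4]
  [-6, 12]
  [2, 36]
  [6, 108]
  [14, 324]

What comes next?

First value: alternating steps +4, +8, +4, +8, …, so -10, -6, 2, 6, 14 → 18.
Second value — ×3 each step: 4, 12, 36, 108, 324 → 972.
Combining the parts gives [18, 972].

[18, 972]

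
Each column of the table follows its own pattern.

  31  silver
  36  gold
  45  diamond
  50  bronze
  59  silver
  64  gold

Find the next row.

73  diamond

For the first component, alternating steps +5, +9, +5, +9, …: 31, 36, 45, 50, 59, 64 → 73.
Rank — repeats silver → gold → diamond → bronze: silver, gold, diamond, bronze, silver, gold → diamond.
So the next row is 73  diamond.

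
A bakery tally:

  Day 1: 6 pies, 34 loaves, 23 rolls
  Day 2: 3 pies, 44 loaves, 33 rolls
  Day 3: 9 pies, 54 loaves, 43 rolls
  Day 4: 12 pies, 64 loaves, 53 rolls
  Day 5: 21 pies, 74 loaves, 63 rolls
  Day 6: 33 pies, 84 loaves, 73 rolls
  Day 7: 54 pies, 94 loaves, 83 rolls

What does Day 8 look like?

87 pies, 104 loaves, 93 rolls

Pies — each term is the sum of the two before it: 6, 3, 9, 12, 21, 33, 54 → 87.
Loaves — +10 each step: 34, 44, 54, 64, 74, 84, 94 → 104.
Rolls goes 23, 33, 43, 53, 63, 73, 83 → 93 (always 11 less than the loaves).
So the next record is 87 pies, 104 loaves, 93 rolls.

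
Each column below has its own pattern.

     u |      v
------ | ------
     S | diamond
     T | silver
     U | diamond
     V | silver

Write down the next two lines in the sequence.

W  diamond; X  silver

Column u: S, T, U, V → W → X (letters move forward 1 place in the alphabet).
Column v goes diamond, silver, diamond, silver → diamond → silver (alternates diamond ↔ silver).
So the next two lines are W  diamond and X  silver.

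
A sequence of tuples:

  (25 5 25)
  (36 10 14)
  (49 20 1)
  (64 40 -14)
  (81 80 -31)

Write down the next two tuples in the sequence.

(100 160 -50), (121 320 -71)

First part: perfect squares: 5², 6², 7², …, so 25, 36, 49, 64, 81 → 100 → 121.
For the second part, ×2 each step: 5, 10, 20, 40, 80 → 160 → 320.
Third part — together with the first part always sums to 50: 25, 14, 1, -14, -31 → -50 → -71.
Putting the parts together: (100 160 -50) and then (121 320 -71).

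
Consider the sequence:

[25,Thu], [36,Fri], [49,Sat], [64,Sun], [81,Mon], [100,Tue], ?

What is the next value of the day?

Wed

Day: runs through the weekdays Mon→Sun, so Thu, Fri, Sat, Sun, Mon, Tue → Wed.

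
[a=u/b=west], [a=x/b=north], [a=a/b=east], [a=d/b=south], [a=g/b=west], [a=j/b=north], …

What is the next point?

A: letters move forward 3 places in the alphabet, wrapping Z→A; u, x, a, d, g, j → m.
B — repeats west → north → east → south: west, north, east, south, west, north → east.
So the next point is [a=m/b=east].

[a=m/b=east]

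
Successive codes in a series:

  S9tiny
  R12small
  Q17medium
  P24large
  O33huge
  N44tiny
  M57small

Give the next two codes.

L72medium then K89large

Letter: S, R, Q, P, O, N, M → L → K (letters move back 1 place in the alphabet).
Second component: differences are 3, 5, 7, … (increasing by 2 each time), so 9, 12, 17, 24, 33, 44, 57 → 72 → 89.
Size: repeats tiny → small → medium → large → huge, so tiny, small, medium, large, huge, tiny, small → medium → large.
Putting the parts together: L72medium and then K89large.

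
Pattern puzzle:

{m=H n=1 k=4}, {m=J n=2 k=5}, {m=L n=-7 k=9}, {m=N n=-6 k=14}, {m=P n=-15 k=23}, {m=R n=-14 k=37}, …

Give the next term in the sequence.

M: H, J, L, N, P, R → T (letters move forward 2 places in the alphabet).
N: 1, 2, -7, -6, -15, -14 → -23 (alternating steps +1, −9, +1, −9, …).
K goes 4, 5, 9, 14, 23, 37 → 60 (each term is the sum of the two before it).
Putting it together: {m=T n=-23 k=60}.

{m=T n=-23 k=60}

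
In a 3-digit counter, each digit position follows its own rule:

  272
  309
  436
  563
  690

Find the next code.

For the first digit, +1 each step, mod 10: 2, 3, 4, 5, 6 → 7.
Second digit goes 7, 0, 3, 6, 9 → 2 (+3 each step, mod 10).
Third digit goes 2, 9, 6, 3, 0 → 7 (−3 each step, mod 10).
Combining the parts gives 727.

727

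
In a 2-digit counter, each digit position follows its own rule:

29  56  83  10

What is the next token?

First digit: +3 each step, mod 10; 2, 5, 8, 1 → 4.
Second digit: −3 each step, mod 10; 9, 6, 3, 0 → 7.
Putting it together: 47.

47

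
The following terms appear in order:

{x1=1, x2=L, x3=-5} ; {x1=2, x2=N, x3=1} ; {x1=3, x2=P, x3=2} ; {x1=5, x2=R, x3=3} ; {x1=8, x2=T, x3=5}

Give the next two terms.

{x1=13, x2=V, x3=8}, {x1=21, x2=X, x3=13}

X1 — each term is the sum of the two before it: 1, 2, 3, 5, 8 → 13 → 21.
X2 — letters move forward 2 places in the alphabet: L, N, P, R, T → V → X.
X3 goes -5, 1, 2, 3, 5 → 8 → 13 (always the previous value of the x1).
Putting the parts together: {x1=13, x2=V, x3=8} and then {x1=21, x2=X, x3=13}.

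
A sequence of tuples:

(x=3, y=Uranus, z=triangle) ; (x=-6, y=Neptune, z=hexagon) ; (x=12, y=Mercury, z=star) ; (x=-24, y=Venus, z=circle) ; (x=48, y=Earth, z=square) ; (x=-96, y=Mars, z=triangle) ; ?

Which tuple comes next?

(x=192, y=Jupiter, z=hexagon)

X — ×(-2) each step: 3, -6, 12, -24, 48, -96 → 192.
Y — runs through the planets Mercury→Neptune: Uranus, Neptune, Mercury, Venus, Earth, Mars → Jupiter.
Z: repeats triangle → hexagon → star → circle → square; triangle, hexagon, star, circle, square, triangle → hexagon.
Combining the parts gives (x=192, y=Jupiter, z=hexagon).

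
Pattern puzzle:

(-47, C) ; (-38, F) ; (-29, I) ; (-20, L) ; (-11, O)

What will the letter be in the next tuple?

Letter: letters move forward 3 places in the alphabet; C, F, I, L, O → R.

R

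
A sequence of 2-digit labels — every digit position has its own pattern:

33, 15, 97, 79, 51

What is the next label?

33

First digit: −2 each step, mod 10, so 3, 1, 9, 7, 5 → 3.
Second digit: +2 each step, mod 10, so 3, 5, 7, 9, 1 → 3.
So the next label is 33.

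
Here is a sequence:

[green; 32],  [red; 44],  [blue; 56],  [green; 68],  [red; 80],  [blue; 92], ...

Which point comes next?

[green; 104]

Colour: green, red, blue, green, red, blue → green (repeats green → red → blue).
Second entry: +12 each step, so 32, 44, 56, 68, 80, 92 → 104.
So the next point is [green; 104].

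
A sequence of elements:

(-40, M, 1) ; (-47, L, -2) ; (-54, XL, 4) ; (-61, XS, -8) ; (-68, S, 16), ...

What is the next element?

First entry: −7 each step; -40, -47, -54, -61, -68 → -75.
Size: runs through clothing sizes XS→XL, so M, L, XL, XS, S → M.
For the third entry, ×(-2) each step: 1, -2, 4, -8, 16 → -32.
Combining the parts gives (-75, M, -32).

(-75, M, -32)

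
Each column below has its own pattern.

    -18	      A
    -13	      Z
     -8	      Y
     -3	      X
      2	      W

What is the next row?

7  V

First component goes -18, -13, -8, -3, 2 → 7 (+5 each step).
Letter: letters move back 1 place in the alphabet, wrapping A→Z; A, Z, Y, X, W → V.
So the next row is 7  V.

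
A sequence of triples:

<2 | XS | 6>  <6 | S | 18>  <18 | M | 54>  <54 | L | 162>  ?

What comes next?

<162 | XL | 486>

First value goes 2, 6, 18, 54 → 162 (×3 each step).
Size: XS, S, M, L → XL (runs through clothing sizes XS→XL).
Third value: 6, 18, 54, 162 → 486 (always 3 × the first value).
So the next triple is <162 | XL | 486>.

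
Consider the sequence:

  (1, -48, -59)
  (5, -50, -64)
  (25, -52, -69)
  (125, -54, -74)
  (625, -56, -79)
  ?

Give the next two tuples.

(3125, -58, -84), (15625, -60, -89)

First coordinate: 1, 5, 25, 125, 625 → 3125 → 15625 (×5 each step).
Second coordinate: -48, -50, -52, -54, -56 → -58 → -60 (−2 each step).
Third coordinate: −5 each step; -59, -64, -69, -74, -79 → -84 → -89.
Putting the parts together: (3125, -58, -84) and then (15625, -60, -89).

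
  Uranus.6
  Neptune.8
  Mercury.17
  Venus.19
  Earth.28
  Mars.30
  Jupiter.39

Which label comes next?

Planet: runs through the planets Mercury→Neptune; Uranus, Neptune, Mercury, Venus, Earth, Mars, Jupiter → Saturn.
Second component goes 6, 8, 17, 19, 28, 30, 39 → 41 (alternating steps +2, +9, +2, +9, …).
Combining the parts gives Saturn.41.

Saturn.41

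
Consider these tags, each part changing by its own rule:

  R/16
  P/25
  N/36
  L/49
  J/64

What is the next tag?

H/81

For the letter, letters move back 2 places in the alphabet: R, P, N, L, J → H.
Second component: perfect squares: 4², 5², 6², …; 16, 25, 36, 49, 64 → 81.
Putting it together: H/81.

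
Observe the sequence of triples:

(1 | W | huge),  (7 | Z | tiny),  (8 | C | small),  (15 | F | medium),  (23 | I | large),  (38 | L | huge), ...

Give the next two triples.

For the first entry, each term is the sum of the two before it: 1, 7, 8, 15, 23, 38 → 61 → 99.
Letter goes W, Z, C, F, I, L → O → R (letters move forward 3 places in the alphabet, wrapping Z→A).
Size — repeats huge → tiny → small → medium → large: huge, tiny, small, medium, large, huge → tiny → small.
Putting the parts together: (61 | O | tiny) and then (99 | R | small).

(61 | O | tiny), (99 | R | small)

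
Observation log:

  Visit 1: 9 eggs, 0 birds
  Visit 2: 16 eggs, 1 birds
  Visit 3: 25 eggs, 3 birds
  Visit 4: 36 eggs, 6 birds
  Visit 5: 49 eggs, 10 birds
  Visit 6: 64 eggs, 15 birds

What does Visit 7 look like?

81 eggs, 21 birds

For the eggs, perfect squares: 3², 4², 5², …: 9, 16, 25, 36, 49, 64 → 81.
Birds goes 0, 1, 3, 6, 10, 15 → 21 (differences are 1, 2, 3, … (increasing by 1 each time)).
So the next line is 81 eggs, 21 birds.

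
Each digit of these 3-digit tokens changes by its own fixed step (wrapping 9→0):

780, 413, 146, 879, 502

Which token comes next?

235

First digit: 7, 4, 1, 8, 5 → 2 (−3 each step, mod 10).
For the second digit, +3 each step, mod 10: 8, 1, 4, 7, 0 → 3.
Third digit goes 0, 3, 6, 9, 2 → 5 (+3 each step, mod 10).
So the next token is 235.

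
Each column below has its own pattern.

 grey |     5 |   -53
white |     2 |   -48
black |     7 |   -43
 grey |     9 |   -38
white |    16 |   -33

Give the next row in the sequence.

black  25  -28

Shade goes grey, white, black, grey, white → black (repeats grey → white → black).
Second component — each term is the sum of the two before it: 5, 2, 7, 9, 16 → 25.
Third component: -53, -48, -43, -38, -33 → -28 (+5 each step).
Combining the parts gives black  25  -28.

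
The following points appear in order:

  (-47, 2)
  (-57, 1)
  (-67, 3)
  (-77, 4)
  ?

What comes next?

First slot: −10 each step, so -47, -57, -67, -77 → -87.
Second slot — each term is the sum of the two before it: 2, 1, 3, 4 → 7.
Putting it together: (-87, 7).

(-87, 7)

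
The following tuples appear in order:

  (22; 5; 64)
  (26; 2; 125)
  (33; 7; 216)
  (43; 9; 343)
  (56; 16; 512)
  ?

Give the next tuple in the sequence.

First part goes 22, 26, 33, 43, 56 → 72 (differences are 4, 7, 10, … (increasing by 3 each time)).
Second part: each term is the sum of the two before it; 5, 2, 7, 9, 16 → 25.
Third part: perfect cubes: 4³, 5³, 6³, …; 64, 125, 216, 343, 512 → 729.
So the next tuple is (72; 25; 729).

(72; 25; 729)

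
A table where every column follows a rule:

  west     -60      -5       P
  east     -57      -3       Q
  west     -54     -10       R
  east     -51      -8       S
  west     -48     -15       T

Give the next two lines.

east  -45  -13  U; west  -42  -20  V

For the direction, alternates west ↔ east: west, east, west, east, west → east → west.
Second component — +3 each step: -60, -57, -54, -51, -48 → -45 → -42.
Third component: alternating steps +2, −7, +2, −7, …, so -5, -3, -10, -8, -15 → -13 → -20.
Letter: letters move forward 1 place in the alphabet, so P, Q, R, S, T → U → V.
So the next two lines are east  -45  -13  U and west  -42  -20  V.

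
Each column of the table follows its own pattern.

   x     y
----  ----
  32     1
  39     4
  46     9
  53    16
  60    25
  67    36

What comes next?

Column x — +7 each step: 32, 39, 46, 53, 60, 67 → 74.
Column y: 1, 4, 9, 16, 25, 36 → 49 (perfect squares: 1², 2², 3², …).
Putting it together: 74  49.

74  49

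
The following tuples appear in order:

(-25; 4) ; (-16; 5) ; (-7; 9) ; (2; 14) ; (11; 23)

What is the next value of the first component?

First component goes -25, -16, -7, 2, 11 → 20 (+9 each step).

20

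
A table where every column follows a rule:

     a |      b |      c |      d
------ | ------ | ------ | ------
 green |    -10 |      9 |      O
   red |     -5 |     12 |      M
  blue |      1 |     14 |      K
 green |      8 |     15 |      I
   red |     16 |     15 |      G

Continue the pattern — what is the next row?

blue  25  14  E

For the column a, repeats green → red → blue: green, red, blue, green, red → blue.
For the column b, differences are 5, 6, 7, … (increasing by 1 each time): -10, -5, 1, 8, 16 → 25.
Column c goes 9, 12, 14, 15, 15 → 14 (differences are 3, 2, 1, … (decreasing by 1 each time)).
Column d goes O, M, K, I, G → E (letters move back 2 places in the alphabet).
Putting it together: blue  25  14  E.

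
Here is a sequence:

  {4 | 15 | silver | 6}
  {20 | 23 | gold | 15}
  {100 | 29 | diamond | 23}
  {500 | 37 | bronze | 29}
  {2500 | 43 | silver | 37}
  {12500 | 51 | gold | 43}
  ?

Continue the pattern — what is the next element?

First component: 4, 20, 100, 500, 2500, 12500 → 62500 (×5 each step).
Second component goes 15, 23, 29, 37, 43, 51 → 57 (alternating steps +8, +6, +8, +6, …).
Rank: silver, gold, diamond, bronze, silver, gold → diamond (repeats silver → gold → diamond → bronze).
Fourth component: 6, 15, 23, 29, 37, 43 → 51 (always the previous value of the second component).
Combining the parts gives {62500 | 57 | diamond | 51}.

{62500 | 57 | diamond | 51}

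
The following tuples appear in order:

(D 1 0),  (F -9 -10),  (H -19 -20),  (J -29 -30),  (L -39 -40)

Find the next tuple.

(N -49 -50)

Letter: letters move forward 2 places in the alphabet; D, F, H, J, L → N.
Second slot: −10 each step, so 1, -9, -19, -29, -39 → -49.
Third slot: always 1 less than the second slot; 0, -10, -20, -30, -40 → -50.
Putting it together: (N -49 -50).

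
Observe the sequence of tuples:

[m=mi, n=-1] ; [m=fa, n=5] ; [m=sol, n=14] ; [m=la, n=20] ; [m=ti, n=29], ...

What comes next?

[m=do, n=35]

M goes mi, fa, sol, la, ti → do (runs through the solfège scale do→ti).
N: alternating steps +6, +9, +6, +9, …; -1, 5, 14, 20, 29 → 35.
Putting it together: [m=do, n=35].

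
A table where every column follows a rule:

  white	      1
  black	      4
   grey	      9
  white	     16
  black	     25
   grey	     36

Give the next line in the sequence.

white  49

Shade goes white, black, grey, white, black, grey → white (repeats white → black → grey).
For the second component, perfect squares: 1², 2², 3², …: 1, 4, 9, 16, 25, 36 → 49.
Putting it together: white  49.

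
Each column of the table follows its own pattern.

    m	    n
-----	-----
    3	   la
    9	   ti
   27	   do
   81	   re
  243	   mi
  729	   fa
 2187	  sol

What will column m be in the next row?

Column m: 3, 9, 27, 81, 243, 729, 2187 → 6561 (×3 each step).

6561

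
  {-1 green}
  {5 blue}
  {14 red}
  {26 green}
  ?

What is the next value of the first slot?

First slot: -1, 5, 14, 26 → 41 (differences are 6, 9, 12, … (increasing by 3 each time)).

41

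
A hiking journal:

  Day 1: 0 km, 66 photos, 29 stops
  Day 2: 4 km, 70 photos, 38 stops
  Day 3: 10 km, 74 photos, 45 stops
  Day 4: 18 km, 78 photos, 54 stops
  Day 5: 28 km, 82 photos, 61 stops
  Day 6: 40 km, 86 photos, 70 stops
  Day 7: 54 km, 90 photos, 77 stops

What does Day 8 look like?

Km goes 0, 4, 10, 18, 28, 40, 54 → 70 (differences are 4, 6, 8, … (increasing by 2 each time)).
For the photos, +4 each step: 66, 70, 74, 78, 82, 86, 90 → 94.
Stops — alternating steps +9, +7, +9, +7, …: 29, 38, 45, 54, 61, 70, 77 → 86.
Putting it together: 70 km, 94 photos, 86 stops.

70 km, 94 photos, 86 stops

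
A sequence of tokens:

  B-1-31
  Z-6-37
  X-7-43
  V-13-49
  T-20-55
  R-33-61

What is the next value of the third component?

67

Letter goes B, Z, X, V, T, R → P (letters move back 2 places in the alphabet, wrapping A→Z).
Second component: each term is the sum of the two before it; 1, 6, 7, 13, 20, 33 → 53.
Third component — +6 each step: 31, 37, 43, 49, 55, 61 → 67.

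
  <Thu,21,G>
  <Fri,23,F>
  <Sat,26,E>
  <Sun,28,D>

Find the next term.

<Mon,31,C>

Day: Thu, Fri, Sat, Sun → Mon (runs through the weekdays Mon→Sun).
Second coordinate: alternating steps +2, +3, +2, +3, …, so 21, 23, 26, 28 → 31.
For the letter, letters move back 1 place in the alphabet: G, F, E, D → C.
So the next term is <Mon,31,C>.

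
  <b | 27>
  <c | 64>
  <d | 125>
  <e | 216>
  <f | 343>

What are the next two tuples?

Letter goes b, c, d, e, f → g → h (letters move forward 1 place in the alphabet).
Second entry goes 27, 64, 125, 216, 343 → 512 → 729 (perfect cubes: 3³, 4³, 5³, …).
So the next two tuples are <g | 512> and <h | 729>.

<g | 512>, <h | 729>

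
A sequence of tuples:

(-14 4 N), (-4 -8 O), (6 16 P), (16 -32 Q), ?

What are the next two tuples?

For the first coordinate, +10 each step: -14, -4, 6, 16 → 26 → 36.
Second coordinate: ×(-2) each step, so 4, -8, 16, -32 → 64 → -128.
Letter — letters move forward 1 place in the alphabet: N, O, P, Q → R → S.
So the next two tuples are (26 64 R) and (36 -128 S).

(26 64 R), (36 -128 S)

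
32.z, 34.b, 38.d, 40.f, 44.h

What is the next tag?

46.j

First component: 32, 34, 38, 40, 44 → 46 (alternating steps +2, +4, +2, +4, …).
Letter — letters move forward 2 places in the alphabet, wrapping Z→A: z, b, d, f, h → j.
Combining the parts gives 46.j.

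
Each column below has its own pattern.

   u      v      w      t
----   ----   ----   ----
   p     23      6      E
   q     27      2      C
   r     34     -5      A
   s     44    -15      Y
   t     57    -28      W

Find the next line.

For the column u, letters move forward 1 place in the alphabet: p, q, r, s, t → u.
Column v: differences are 4, 7, 10, … (increasing by 3 each time), so 23, 27, 34, 44, 57 → 73.
Column w: 6, 2, -5, -15, -28 → -44 (together with the column v always sums to 29).
Column t: E, C, A, Y, W → U (letters move back 2 places in the alphabet, wrapping A→Z).
So the next line is u  73  -44  U.

u  73  -44  U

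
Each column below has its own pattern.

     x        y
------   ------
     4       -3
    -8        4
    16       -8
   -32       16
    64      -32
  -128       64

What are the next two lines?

Column x: ×(-2) each step, so 4, -8, 16, -32, 64, -128 → 256 → -512.
Column y goes -3, 4, -8, 16, -32, 64 → -128 → 256 (always the previous value of the column x).
Putting the parts together: 256  -128 and then -512  256.

256  -128; -512  256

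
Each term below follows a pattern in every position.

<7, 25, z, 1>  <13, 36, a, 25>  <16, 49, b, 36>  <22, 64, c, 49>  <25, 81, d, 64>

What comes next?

First component — alternating steps +6, +3, +6, +3, …: 7, 13, 16, 22, 25 → 31.
Second component — perfect squares: 5², 6², 7², …: 25, 36, 49, 64, 81 → 100.
Letter: z, a, b, c, d → e (letters move forward 1 place in the alphabet, wrapping Z→A).
Fourth component: always the previous value of the second component, so 1, 25, 36, 49, 64 → 81.
Combining the parts gives <31, 100, e, 81>.

<31, 100, e, 81>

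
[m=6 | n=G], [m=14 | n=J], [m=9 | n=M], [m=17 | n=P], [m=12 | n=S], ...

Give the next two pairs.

[m=20 | n=V], [m=15 | n=Y]

M goes 6, 14, 9, 17, 12 → 20 → 15 (alternating steps +8, −5, +8, −5, …).
N: G, J, M, P, S → V → Y (letters move forward 3 places in the alphabet).
So the next two pairs are [m=20 | n=V] and [m=15 | n=Y].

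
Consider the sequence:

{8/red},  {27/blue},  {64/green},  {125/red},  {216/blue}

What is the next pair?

{343/green}

First coordinate: perfect cubes: 2³, 3³, 4³, …, so 8, 27, 64, 125, 216 → 343.
Colour: repeats red → blue → green, so red, blue, green, red, blue → green.
Putting it together: {343/green}.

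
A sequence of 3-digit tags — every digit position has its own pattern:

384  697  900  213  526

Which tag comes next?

839

First digit — +3 each step, mod 10: 3, 6, 9, 2, 5 → 8.
Second digit: 8, 9, 0, 1, 2 → 3 (+1 each step, mod 10).
Third digit: 4, 7, 0, 3, 6 → 9 (+3 each step, mod 10).
Combining the parts gives 839.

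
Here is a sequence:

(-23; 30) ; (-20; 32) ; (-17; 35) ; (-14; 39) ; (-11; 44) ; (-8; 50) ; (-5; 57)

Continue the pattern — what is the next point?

(-2; 65)

First slot: +3 each step, so -23, -20, -17, -14, -11, -8, -5 → -2.
Second slot — differences are 2, 3, 4, … (increasing by 1 each time): 30, 32, 35, 39, 44, 50, 57 → 65.
Combining the parts gives (-2; 65).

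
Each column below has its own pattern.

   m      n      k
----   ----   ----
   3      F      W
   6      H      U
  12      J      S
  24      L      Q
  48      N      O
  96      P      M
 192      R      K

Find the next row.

Column m: ×2 each step, so 3, 6, 12, 24, 48, 96, 192 → 384.
Column n goes F, H, J, L, N, P, R → T (letters move forward 2 places in the alphabet).
Column k: W, U, S, Q, O, M, K → I (letters move back 2 places in the alphabet).
Putting it together: 384  T  I.

384  T  I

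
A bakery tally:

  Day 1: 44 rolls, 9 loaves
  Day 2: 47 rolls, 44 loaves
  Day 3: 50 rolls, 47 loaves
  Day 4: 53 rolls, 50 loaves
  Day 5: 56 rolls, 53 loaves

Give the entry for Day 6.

Rolls: +3 each step, so 44, 47, 50, 53, 56 → 59.
Loaves goes 9, 44, 47, 50, 53 → 56 (always the previous value of the rolls).
Combining the parts gives 59 rolls, 56 loaves.

59 rolls, 56 loaves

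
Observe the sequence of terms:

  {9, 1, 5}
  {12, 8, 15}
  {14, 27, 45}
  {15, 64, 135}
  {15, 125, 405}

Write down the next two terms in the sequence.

{14, 216, 1215}, {12, 343, 3645}

First part: 9, 12, 14, 15, 15 → 14 → 12 (differences are 3, 2, 1, … (decreasing by 1 each time)).
Second part: perfect cubes: 1³, 2³, 3³, …, so 1, 8, 27, 64, 125 → 216 → 343.
For the third part, ×3 each step: 5, 15, 45, 135, 405 → 1215 → 3645.
So the next two terms are {14, 216, 1215} and {12, 343, 3645}.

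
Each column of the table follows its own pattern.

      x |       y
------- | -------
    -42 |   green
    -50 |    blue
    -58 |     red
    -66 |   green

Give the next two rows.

-74  blue; -82  red

Column x: -42, -50, -58, -66 → -74 → -82 (−8 each step).
Column y: repeats green → blue → red; green, blue, red, green → blue → red.
So the next two rows are -74  blue and -82  red.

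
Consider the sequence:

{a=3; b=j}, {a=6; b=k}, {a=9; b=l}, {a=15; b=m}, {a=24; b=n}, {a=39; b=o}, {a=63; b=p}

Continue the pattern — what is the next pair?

A: 3, 6, 9, 15, 24, 39, 63 → 102 (each term is the sum of the two before it).
B: letters move forward 1 place in the alphabet, so j, k, l, m, n, o, p → q.
So the next pair is {a=102; b=q}.

{a=102; b=q}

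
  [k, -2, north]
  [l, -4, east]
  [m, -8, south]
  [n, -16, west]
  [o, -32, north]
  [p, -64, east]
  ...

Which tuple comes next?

Letter — letters move forward 1 place in the alphabet: k, l, m, n, o, p → q.
Second slot: -2, -4, -8, -16, -32, -64 → -128 (×2 each step).
For the direction, repeats north → east → south → west: north, east, south, west, north, east → south.
Putting it together: [q, -128, south].

[q, -128, south]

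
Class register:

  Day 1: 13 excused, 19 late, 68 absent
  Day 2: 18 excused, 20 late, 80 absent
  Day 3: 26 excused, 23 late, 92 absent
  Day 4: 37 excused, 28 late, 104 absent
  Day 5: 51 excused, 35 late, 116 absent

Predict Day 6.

Excused — differences are 5, 8, 11, … (increasing by 3 each time): 13, 18, 26, 37, 51 → 68.
For the late, differences are 1, 3, 5, … (increasing by 2 each time): 19, 20, 23, 28, 35 → 44.
Absent: +12 each step, so 68, 80, 92, 104, 116 → 128.
Combining the parts gives 68 excused, 44 late, 128 absent.

68 excused, 44 late, 128 absent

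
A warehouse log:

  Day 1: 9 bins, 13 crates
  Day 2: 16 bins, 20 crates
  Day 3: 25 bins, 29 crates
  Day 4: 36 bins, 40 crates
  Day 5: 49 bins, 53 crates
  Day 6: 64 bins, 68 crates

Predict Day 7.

Bins: 9, 16, 25, 36, 49, 64 → 81 (perfect squares: 3², 4², 5², …).
Crates — always 4 more than the bins: 13, 20, 29, 40, 53, 68 → 85.
So the next record is 81 bins, 85 crates.

81 bins, 85 crates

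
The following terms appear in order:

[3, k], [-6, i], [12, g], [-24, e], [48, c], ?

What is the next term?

[-96, a]

First component: ×(-2) each step, so 3, -6, 12, -24, 48 → -96.
Letter: k, i, g, e, c → a (letters move back 2 places in the alphabet).
Combining the parts gives [-96, a].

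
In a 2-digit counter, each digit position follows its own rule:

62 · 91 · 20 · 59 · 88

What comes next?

17

First digit goes 6, 9, 2, 5, 8 → 1 (+3 each step, mod 10).
Second digit — −1 each step, mod 10: 2, 1, 0, 9, 8 → 7.
Combining the parts gives 17.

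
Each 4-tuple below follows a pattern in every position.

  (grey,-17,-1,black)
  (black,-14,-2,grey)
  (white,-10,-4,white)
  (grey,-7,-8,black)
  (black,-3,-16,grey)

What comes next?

First shade: repeats grey → black → white; grey, black, white, grey, black → white.
Second part: alternating steps +3, +4, +3, +4, …; -17, -14, -10, -7, -3 → 0.
Third part goes -1, -2, -4, -8, -16 → -32 (×2 each step).
Second shade: black, grey, white, black, grey → white (repeats black → grey → white).
Combining the parts gives (white,0,-32,white).

(white,0,-32,white)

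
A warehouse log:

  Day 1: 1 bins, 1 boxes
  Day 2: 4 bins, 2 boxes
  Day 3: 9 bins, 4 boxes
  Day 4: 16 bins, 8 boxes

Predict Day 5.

25 bins, 16 boxes

Bins — perfect squares: 1², 2², 3², …: 1, 4, 9, 16 → 25.
Boxes: ×2 each step, so 1, 2, 4, 8 → 16.
Putting it together: 25 bins, 16 boxes.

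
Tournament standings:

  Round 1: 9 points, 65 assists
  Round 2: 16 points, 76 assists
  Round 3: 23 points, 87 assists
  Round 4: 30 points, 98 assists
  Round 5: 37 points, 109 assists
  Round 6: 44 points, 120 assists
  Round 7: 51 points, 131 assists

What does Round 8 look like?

For the points, +7 each step: 9, 16, 23, 30, 37, 44, 51 → 58.
Assists — +11 each step: 65, 76, 87, 98, 109, 120, 131 → 142.
So the next record is 58 points, 142 assists.

58 points, 142 assists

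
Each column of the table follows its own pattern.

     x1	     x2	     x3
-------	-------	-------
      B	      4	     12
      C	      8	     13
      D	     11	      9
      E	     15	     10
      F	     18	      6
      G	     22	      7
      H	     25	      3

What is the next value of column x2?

Column x1: letters move forward 1 place in the alphabet; B, C, D, E, F, G, H → I.
Column x2: alternating steps +4, +3, +4, +3, …; 4, 8, 11, 15, 18, 22, 25 → 29.
Column x3: alternating steps +1, −4, +1, −4, …; 12, 13, 9, 10, 6, 7, 3 → 4.

29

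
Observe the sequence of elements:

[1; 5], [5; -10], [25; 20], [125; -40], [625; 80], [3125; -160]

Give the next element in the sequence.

First slot goes 1, 5, 25, 125, 625, 3125 → 15625 (×5 each step).
For the second slot, ×(-2) each step: 5, -10, 20, -40, 80, -160 → 320.
So the next element is [15625; 320].

[15625; 320]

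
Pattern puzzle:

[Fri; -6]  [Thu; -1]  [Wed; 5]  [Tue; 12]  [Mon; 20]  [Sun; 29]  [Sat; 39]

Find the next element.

[Fri; 50]

For the day, runs backward through the weekdays Mon→Sun: Fri, Thu, Wed, Tue, Mon, Sun, Sat → Fri.
For the second part, differences are 5, 6, 7, … (increasing by 1 each time): -6, -1, 5, 12, 20, 29, 39 → 50.
Combining the parts gives [Fri; 50].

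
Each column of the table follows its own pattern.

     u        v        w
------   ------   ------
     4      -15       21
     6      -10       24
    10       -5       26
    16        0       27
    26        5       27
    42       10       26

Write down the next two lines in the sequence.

Column u: each term is the sum of the two before it; 4, 6, 10, 16, 26, 42 → 68 → 110.
Column v: -15, -10, -5, 0, 5, 10 → 15 → 20 (+5 each step).
Column w: differences are 3, 2, 1, … (decreasing by 1 each time); 21, 24, 26, 27, 27, 26 → 24 → 21.
So the next two lines are 68  15  24 and 110  20  21.

68  15  24; 110  20  21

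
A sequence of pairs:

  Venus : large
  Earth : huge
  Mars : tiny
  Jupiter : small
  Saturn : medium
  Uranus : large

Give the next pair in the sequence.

Planet: runs through the planets Mercury→Neptune, so Venus, Earth, Mars, Jupiter, Saturn, Uranus → Neptune.
Size — repeats large → huge → tiny → small → medium: large, huge, tiny, small, medium, large → huge.
Combining the parts gives Neptune : huge.

Neptune : huge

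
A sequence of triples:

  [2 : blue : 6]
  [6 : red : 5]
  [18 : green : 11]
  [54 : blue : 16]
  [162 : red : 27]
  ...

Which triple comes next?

[486 : green : 43]

First part goes 2, 6, 18, 54, 162 → 486 (×3 each step).
For the colour, repeats blue → red → green: blue, red, green, blue, red → green.
Third part — each term is the sum of the two before it: 6, 5, 11, 16, 27 → 43.
Putting it together: [486 : green : 43].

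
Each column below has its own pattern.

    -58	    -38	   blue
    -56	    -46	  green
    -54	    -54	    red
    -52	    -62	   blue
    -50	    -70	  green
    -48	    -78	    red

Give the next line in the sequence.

-46  -86  blue

For the first component, +2 each step: -58, -56, -54, -52, -50, -48 → -46.
Second component: −8 each step, so -38, -46, -54, -62, -70, -78 → -86.
For the colour, repeats blue → green → red: blue, green, red, blue, green, red → blue.
Putting it together: -46  -86  blue.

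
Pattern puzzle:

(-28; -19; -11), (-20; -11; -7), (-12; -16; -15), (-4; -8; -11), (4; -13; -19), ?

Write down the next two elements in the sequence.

(12; -5; -15), (20; -10; -23)

First coordinate: -28, -20, -12, -4, 4 → 12 → 20 (+8 each step).
Second coordinate: alternating steps +8, −5, +8, −5, …, so -19, -11, -16, -8, -13 → -5 → -10.
Third coordinate goes -11, -7, -15, -11, -19 → -15 → -23 (alternating steps +4, −8, +4, −8, …).
So the next two elements are (12; -5; -15) and (20; -10; -23).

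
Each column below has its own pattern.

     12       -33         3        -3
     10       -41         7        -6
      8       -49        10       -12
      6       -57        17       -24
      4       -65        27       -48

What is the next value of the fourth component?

-96

Fourth component: ×2 each step, so -3, -6, -12, -24, -48 → -96.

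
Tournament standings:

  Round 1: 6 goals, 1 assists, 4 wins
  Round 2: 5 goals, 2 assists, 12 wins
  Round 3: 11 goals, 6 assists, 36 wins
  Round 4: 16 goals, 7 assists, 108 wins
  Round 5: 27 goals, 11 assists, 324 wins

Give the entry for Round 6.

43 goals, 12 assists, 972 wins

For the goals, each term is the sum of the two before it: 6, 5, 11, 16, 27 → 43.
Assists goes 1, 2, 6, 7, 11 → 12 (alternating steps +1, +4, +1, +4, …).
Wins: ×3 each step, so 4, 12, 36, 108, 324 → 972.
So the next record is 43 goals, 12 assists, 972 wins.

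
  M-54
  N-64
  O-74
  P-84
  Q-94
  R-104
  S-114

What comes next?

T-124

For the letter, letters move forward 1 place in the alphabet: M, N, O, P, Q, R, S → T.
Second component: +10 each step, so 54, 64, 74, 84, 94, 104, 114 → 124.
Putting it together: T-124.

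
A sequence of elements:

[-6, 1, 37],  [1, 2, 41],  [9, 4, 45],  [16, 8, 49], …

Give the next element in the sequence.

[24, 16, 53]

First value goes -6, 1, 9, 16 → 24 (alternating steps +7, +8, +7, +8, …).
Second value — ×2 each step: 1, 2, 4, 8 → 16.
Third value: +4 each step; 37, 41, 45, 49 → 53.
Putting it together: [24, 16, 53].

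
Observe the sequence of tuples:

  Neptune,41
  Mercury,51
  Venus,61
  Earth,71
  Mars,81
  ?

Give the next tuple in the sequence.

Jupiter,91

Planet: Neptune, Mercury, Venus, Earth, Mars → Jupiter (runs through the planets Mercury→Neptune).
Second component: +10 each step, so 41, 51, 61, 71, 81 → 91.
Putting it together: Jupiter,91.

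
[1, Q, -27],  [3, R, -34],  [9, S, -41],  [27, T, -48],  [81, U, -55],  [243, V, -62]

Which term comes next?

First slot: ×3 each step, so 1, 3, 9, 27, 81, 243 → 729.
Letter: letters move forward 1 place in the alphabet; Q, R, S, T, U, V → W.
Third slot — −7 each step: -27, -34, -41, -48, -55, -62 → -69.
Combining the parts gives [729, W, -69].

[729, W, -69]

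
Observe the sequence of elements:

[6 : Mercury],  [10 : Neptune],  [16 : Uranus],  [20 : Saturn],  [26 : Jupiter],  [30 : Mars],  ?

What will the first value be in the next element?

36

First value: alternating steps +4, +6, +4, +6, …; 6, 10, 16, 20, 26, 30 → 36.
Planet: runs backward through the planets Mercury→Neptune; Mercury, Neptune, Uranus, Saturn, Jupiter, Mars → Earth.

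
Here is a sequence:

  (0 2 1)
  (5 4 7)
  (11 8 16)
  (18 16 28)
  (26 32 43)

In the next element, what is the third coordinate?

61

First coordinate: differences are 5, 6, 7, … (increasing by 1 each time); 0, 5, 11, 18, 26 → 35.
Second coordinate: 2, 4, 8, 16, 32 → 64 (×2 each step).
Third coordinate goes 1, 7, 16, 28, 43 → 61 (differences are 6, 9, 12, … (increasing by 3 each time)).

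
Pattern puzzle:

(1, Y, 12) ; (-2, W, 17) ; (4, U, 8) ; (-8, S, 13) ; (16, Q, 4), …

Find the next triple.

First entry: 1, -2, 4, -8, 16 → -32 (×(-2) each step).
Letter — letters move back 2 places in the alphabet: Y, W, U, S, Q → O.
Third entry — alternating steps +5, −9, +5, −9, …: 12, 17, 8, 13, 4 → 9.
Putting it together: (-32, O, 9).

(-32, O, 9)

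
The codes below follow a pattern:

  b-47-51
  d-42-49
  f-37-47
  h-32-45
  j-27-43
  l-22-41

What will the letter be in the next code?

Letter: b, d, f, h, j, l → n (letters move forward 2 places in the alphabet).

n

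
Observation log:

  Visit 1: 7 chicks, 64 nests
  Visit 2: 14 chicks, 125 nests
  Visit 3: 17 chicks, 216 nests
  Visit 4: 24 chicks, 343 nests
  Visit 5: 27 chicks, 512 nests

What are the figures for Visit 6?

34 chicks, 729 nests

Chicks — alternating steps +7, +3, +7, +3, …: 7, 14, 17, 24, 27 → 34.
Nests — perfect cubes: 4³, 5³, 6³, …: 64, 125, 216, 343, 512 → 729.
Combining the parts gives 34 chicks, 729 nests.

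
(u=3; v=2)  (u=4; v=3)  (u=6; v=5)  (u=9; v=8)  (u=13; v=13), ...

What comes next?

U: differences are 1, 2, 3, … (increasing by 1 each time), so 3, 4, 6, 9, 13 → 18.
V: each term is the sum of the two before it; 2, 3, 5, 8, 13 → 21.
Putting it together: (u=18; v=21).

(u=18; v=21)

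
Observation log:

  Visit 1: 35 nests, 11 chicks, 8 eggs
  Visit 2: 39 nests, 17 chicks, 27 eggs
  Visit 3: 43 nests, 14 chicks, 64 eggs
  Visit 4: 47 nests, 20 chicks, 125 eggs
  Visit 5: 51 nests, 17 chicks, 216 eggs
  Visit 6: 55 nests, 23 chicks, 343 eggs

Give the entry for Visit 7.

59 nests, 20 chicks, 512 eggs

Nests: +4 each step, so 35, 39, 43, 47, 51, 55 → 59.
Chicks: alternating steps +6, −3, +6, −3, …, so 11, 17, 14, 20, 17, 23 → 20.
For the eggs, perfect cubes: 2³, 3³, 4³, …: 8, 27, 64, 125, 216, 343 → 512.
So the next row is 59 nests, 20 chicks, 512 eggs.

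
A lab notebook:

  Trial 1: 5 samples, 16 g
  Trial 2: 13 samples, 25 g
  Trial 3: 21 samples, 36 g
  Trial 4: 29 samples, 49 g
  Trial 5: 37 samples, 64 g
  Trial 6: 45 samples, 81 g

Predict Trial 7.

53 samples, 100 g

Samples: +8 each step, so 5, 13, 21, 29, 37, 45 → 53.
G goes 16, 25, 36, 49, 64, 81 → 100 (perfect squares: 4², 5², 6², …).
Putting it together: 53 samples, 100 g.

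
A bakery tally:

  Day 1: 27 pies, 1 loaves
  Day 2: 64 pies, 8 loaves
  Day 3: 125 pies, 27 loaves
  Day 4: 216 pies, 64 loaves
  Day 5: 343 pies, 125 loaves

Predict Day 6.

512 pies, 216 loaves

Pies: 27, 64, 125, 216, 343 → 512 (perfect cubes: 3³, 4³, 5³, …).
Loaves — perfect cubes: 1³, 2³, 3³, …: 1, 8, 27, 64, 125 → 216.
Combining the parts gives 512 pies, 216 loaves.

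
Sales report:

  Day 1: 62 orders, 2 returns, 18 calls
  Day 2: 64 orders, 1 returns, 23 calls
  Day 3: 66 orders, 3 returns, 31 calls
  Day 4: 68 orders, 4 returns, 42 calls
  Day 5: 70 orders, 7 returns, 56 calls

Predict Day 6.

72 orders, 11 returns, 73 calls

Orders: +2 each step, so 62, 64, 66, 68, 70 → 72.
Returns goes 2, 1, 3, 4, 7 → 11 (each term is the sum of the two before it).
Calls: differences are 5, 8, 11, … (increasing by 3 each time); 18, 23, 31, 42, 56 → 73.
So the next line is 72 orders, 11 returns, 73 calls.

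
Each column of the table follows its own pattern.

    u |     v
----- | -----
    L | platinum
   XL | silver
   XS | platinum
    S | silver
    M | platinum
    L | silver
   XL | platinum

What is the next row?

XS  silver

Column u goes L, XL, XS, S, M, L, XL → XS (repeats L → XL → XS → S → M).
Column v goes platinum, silver, platinum, silver, platinum, silver, platinum → silver (alternates platinum ↔ silver).
Putting it together: XS  silver.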